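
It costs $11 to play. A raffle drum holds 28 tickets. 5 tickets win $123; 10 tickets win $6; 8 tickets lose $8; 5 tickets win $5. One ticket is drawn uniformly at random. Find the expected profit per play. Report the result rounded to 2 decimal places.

E[payout] = (5/28)·123 + (10/28)·6 + (8/28)·(-8) + (5/28)·5 = 159/7
Expected profit = 159/7 − 11 = 82/7 ≈ $11.71

$11.71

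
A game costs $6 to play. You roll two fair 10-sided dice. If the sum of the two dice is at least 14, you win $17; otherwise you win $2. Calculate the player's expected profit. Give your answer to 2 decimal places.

$0.20

E[payout] = (18/25)·2 + (7/25)·17 = 31/5
Expected profit = 31/5 − 6 = 1/5 ≈ $0.20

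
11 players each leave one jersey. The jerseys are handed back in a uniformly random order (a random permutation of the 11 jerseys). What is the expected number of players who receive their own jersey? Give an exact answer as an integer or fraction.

Let Xᵢ = 1 if person i gets their own jersey. For each i, P(Xᵢ=1) = 1/11.
By linearity of expectation, E[X₁+…+X_11] = 11·(1/11) = 1.

1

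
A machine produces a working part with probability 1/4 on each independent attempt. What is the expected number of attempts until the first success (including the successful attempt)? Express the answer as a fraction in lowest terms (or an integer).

For a geometric distribution, E[trials] = 1/p = 1/(1/4) = 4.

4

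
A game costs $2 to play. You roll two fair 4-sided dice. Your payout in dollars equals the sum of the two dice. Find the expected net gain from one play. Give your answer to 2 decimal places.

Distribution of the sum of the two dice: 2 w.p. 1/16, 3 w.p. 1/8, 4 w.p. 3/16, 5 w.p. 1/4, 6 w.p. 3/16, 7 w.p. 1/8, …
E[payout] = (1/16)·2 + (1/8)·3 + (3/16)·4 + (1/4)·5 + (3/16)·6 + (1/8)·7 + (1/16)·8 = 5
Expected profit = 5 − 2 = 3 ≈ $3.00

$3.00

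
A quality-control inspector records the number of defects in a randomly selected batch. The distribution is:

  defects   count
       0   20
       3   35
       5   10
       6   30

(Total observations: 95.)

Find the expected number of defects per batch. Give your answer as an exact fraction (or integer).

67/19

Total = 95, so P(defects=0) = 20/95, etc.
E[X] = (4/19)·0 + (7/19)·3 + (2/19)·5 + (6/19)·6
     = 67/19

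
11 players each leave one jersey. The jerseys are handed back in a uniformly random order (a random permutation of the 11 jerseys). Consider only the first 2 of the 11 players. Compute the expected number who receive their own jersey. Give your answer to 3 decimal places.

0.182

Let Xᵢ = 1 if person i gets their own jersey. For each i, P(Xᵢ=1) = 1/11.
By linearity of expectation, E[X₁+…+X_2] = 2·(1/11) = 2/11.
≈ 0.182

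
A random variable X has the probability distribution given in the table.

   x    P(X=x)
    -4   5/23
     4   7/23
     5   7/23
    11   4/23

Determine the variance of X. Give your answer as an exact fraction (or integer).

12004/529

E[X] = (5/23)·(-4) + (7/23)·4 + (7/23)·5 + (4/23)·11 = 87/23
E[X²] = (5/23)·16 + (7/23)·16 + (7/23)·25 + (4/23)·121 = 37
Var(X) = 37 − (87/23)² = 12004/529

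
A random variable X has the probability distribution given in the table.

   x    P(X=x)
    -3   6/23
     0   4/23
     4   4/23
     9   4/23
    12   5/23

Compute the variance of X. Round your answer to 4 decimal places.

33.8185

E[X] = (6/23)·(-3) + (4/23)·0 + (4/23)·4 + (4/23)·9 + (5/23)·12 = 94/23
E[X²] = (6/23)·9 + (4/23)·0 + (4/23)·16 + (4/23)·81 + (5/23)·144 = 1162/23
Var(X) = 1162/23 − (94/23)² = 17890/529 ≈ 33.8185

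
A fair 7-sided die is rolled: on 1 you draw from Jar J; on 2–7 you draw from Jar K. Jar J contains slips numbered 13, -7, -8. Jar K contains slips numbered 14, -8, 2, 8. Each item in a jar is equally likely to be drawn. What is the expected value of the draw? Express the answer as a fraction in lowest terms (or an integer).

E[X | Jar J] = (13 − 7 − 8)/3 = -2/3
E[X | Jar K] = (14 − 8 + 2 + 8)/4 = 4
E[X] = (1/7)·(-2/3) + (6/7)·4 = 10/3

10/3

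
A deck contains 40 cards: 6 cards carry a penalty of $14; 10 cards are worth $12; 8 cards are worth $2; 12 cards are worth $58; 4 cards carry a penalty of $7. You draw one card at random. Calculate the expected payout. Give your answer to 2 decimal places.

E[payout] = (6/40)·(-14) + (10/40)·12 + (8/40)·2 + (12/40)·58 + (4/40)·(-7) = 18
≈ $18.00

$18.00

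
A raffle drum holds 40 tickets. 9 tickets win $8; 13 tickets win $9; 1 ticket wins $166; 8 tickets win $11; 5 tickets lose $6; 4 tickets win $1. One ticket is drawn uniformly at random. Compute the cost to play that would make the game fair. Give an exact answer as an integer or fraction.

E[payout] = (9/40)·8 + (13/40)·9 + (1/40)·166 + (8/40)·11 + (5/40)·(-6) + (4/40)·1 = 417/40
Fair fee = E[payout] = 417/40

417/40 dollars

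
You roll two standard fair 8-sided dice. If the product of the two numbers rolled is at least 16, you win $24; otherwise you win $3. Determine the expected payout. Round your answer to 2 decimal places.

$13.83

E[payout] = (31/64)·3 + (33/64)·24 = 885/64
≈ $13.83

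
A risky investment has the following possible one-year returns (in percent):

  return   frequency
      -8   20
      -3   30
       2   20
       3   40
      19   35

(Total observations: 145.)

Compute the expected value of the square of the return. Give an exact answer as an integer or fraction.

2925/29

Total = 145, so P(return=-8) = 20/145, etc.
E[X²] = (4/29)·64 + (6/29)·9 + (4/29)·4 + (8/29)·9 + (7/29)·361
     = 2925/29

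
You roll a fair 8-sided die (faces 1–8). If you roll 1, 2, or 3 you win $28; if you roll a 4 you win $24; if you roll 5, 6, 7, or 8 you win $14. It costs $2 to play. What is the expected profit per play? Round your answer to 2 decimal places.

E[payout] = (1/2)·14 + (1/8)·24 + (3/8)·28 = 41/2
Expected profit = 41/2 − 2 = 37/2 ≈ $18.50

$18.50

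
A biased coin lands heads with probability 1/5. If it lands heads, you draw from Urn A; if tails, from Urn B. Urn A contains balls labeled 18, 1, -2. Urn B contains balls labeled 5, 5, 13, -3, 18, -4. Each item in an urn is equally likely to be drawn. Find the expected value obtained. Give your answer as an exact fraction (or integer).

E[X | Urn A] = (18 + 1 − 2)/3 = 17/3
E[X | Urn B] = (5 + 5 + 13 − 3 + 18 − 4)/6 = 17/3
E[X] = (1/5)·17/3 + (4/5)·17/3 = 17/3

17/3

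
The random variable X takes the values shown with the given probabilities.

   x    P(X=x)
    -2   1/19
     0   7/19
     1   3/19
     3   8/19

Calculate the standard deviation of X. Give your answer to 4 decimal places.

1.5578

E[X] = 25/19, E[X²] = 79/19
Var(X) = E[X²] − (E[X])² = 79/19 − 625/361 = 876/361
SD(X) = √(876/361) ≈ 1.5578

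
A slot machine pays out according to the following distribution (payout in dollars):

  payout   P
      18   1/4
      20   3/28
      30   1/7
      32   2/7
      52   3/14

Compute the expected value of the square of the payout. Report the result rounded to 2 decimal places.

1124.43

E[X²] = (1/4)·324 + (3/28)·400 + (1/7)·900 + (2/7)·1024 + (3/14)·2704
     = 7871/7 ≈ 1124.43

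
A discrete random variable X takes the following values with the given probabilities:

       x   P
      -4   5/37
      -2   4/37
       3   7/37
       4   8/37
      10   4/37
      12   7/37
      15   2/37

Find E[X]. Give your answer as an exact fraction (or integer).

179/37

E[X] = (5/37)·(-4) + (4/37)·(-2) + (7/37)·3 + (8/37)·4 + (4/37)·10 + (7/37)·12 + (2/37)·15
     = 179/37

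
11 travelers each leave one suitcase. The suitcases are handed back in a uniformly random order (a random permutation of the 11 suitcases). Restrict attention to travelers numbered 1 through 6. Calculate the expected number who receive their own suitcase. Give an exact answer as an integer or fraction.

Let Xᵢ = 1 if person i gets their own suitcase. For each i, P(Xᵢ=1) = 1/11.
By linearity of expectation, E[X₁+…+X_6] = 6·(1/11) = 6/11.

6/11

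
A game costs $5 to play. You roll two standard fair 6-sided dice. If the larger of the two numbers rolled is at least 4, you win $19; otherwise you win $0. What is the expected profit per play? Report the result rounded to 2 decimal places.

E[payout] = (1/4)·0 + (3/4)·19 = 57/4
Expected profit = 57/4 − 5 = 37/4 ≈ $9.25

$9.25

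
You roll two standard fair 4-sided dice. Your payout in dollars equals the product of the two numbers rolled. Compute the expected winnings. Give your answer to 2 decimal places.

Distribution of the product of the two numbers rolled: 1 w.p. 1/16, 2 w.p. 1/8, 3 w.p. 1/8, 4 w.p. 3/16, 6 w.p. 1/8, 8 w.p. 1/8, …
E[payout] = (1/16)·1 + (1/8)·2 + (1/8)·3 + (3/16)·4 + (1/8)·6 + (1/8)·8 + (1/16)·9 + (1/8)·12 + (1/16)·16 = 25/4
≈ $6.25

$6.25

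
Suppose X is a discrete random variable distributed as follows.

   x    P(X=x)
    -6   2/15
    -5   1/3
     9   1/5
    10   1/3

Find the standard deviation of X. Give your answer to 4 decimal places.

7.4536

E[X] = 8/3, E[X²] = 188/3
Var(X) = E[X²] − (E[X])² = 188/3 − 64/9 = 500/9
SD(X) = √(500/9) ≈ 7.4536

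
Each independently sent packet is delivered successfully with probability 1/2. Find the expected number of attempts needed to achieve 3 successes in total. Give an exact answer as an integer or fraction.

By linearity (sum of 3 independent geometric waits), E[trials] = 3/p = 3/(1/2) = 6.

6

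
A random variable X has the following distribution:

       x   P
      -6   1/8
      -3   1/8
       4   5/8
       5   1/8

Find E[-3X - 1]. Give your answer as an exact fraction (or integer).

-7

E[-3x-1] = (1/8)·17 + (1/8)·8 + (5/8)·(-13) + (1/8)·(-16)
     = -7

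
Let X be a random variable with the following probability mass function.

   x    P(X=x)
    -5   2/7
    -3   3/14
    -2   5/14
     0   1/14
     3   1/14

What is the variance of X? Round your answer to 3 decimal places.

4.531

E[X] = (2/7)·(-5) + (3/14)·(-3) + (5/14)·(-2) + (1/14)·0 + (1/14)·3 = -18/7
E[X²] = (2/7)·25 + (3/14)·9 + (5/14)·4 + (1/14)·0 + (1/14)·9 = 78/7
Var(X) = 78/7 − (-18/7)² = 222/49 ≈ 4.531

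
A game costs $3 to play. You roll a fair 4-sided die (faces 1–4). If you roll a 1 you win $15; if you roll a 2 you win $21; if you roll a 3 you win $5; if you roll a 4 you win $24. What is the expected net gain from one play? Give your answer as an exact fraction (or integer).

53/4 dollars

E[payout] = (1/4)·5 + (1/4)·15 + (1/4)·21 + (1/4)·24 = 65/4
Expected profit = 65/4 − 3 = 53/4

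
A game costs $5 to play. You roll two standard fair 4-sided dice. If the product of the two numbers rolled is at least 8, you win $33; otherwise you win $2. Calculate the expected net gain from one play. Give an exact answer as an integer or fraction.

69/8 dollars

E[payout] = (5/8)·2 + (3/8)·33 = 109/8
Expected profit = 109/8 − 5 = 69/8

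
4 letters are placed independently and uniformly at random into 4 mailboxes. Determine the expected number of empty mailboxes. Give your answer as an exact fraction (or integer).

81/64

Let Xⱼ=1 if mailbox j is empty. P(Xⱼ=1) = ((4-1)/4)^4 = 81/256.
By linearity, E[#empty] = 4·81/256 = 81/64.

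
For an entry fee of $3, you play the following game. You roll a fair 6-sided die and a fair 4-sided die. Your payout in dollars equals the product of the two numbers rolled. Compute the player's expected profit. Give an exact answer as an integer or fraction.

23/4 dollars

Distribution of the product of the two numbers rolled: 1 w.p. 1/24, 2 w.p. 1/12, 3 w.p. 1/12, 4 w.p. 1/8, 5 w.p. 1/24, 6 w.p. 1/8, …
E[payout] = (1/24)·1 + (1/12)·2 + (1/12)·3 + (1/8)·4 + (1/24)·5 + (1/8)·6 + (1/12)·8 + (1/24)·9 + (1/24)·10 + (1/8)·12 + (1/24)·15 + (1/24)·16 + (1/24)·18 + (1/24)·20 + (1/24)·24 = 35/4
Expected profit = 35/4 − 3 = 23/4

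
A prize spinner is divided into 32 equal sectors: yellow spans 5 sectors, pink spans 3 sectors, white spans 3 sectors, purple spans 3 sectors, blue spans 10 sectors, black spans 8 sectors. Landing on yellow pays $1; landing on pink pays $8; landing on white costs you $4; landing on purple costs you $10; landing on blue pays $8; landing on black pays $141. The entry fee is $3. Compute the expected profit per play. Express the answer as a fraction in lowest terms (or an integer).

1099/32 dollars

E[payout] = (5/32)·1 + (3/32)·8 + (3/32)·(-4) + (3/32)·(-10) + (10/32)·8 + (8/32)·141 = 1195/32
Expected profit = 1195/32 − 3 = 1099/32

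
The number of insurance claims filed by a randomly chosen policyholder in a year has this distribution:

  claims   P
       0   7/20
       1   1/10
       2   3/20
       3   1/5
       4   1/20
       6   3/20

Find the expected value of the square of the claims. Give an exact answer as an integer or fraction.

E[X²] = (7/20)·0 + (1/10)·1 + (3/20)·4 + (1/5)·9 + (1/20)·16 + (3/20)·36
     = 87/10

87/10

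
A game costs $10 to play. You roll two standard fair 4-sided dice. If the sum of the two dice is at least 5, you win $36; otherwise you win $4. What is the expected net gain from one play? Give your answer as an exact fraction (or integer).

$14

E[payout] = (3/8)·4 + (5/8)·36 = 24
Expected profit = 24 − 10 = 14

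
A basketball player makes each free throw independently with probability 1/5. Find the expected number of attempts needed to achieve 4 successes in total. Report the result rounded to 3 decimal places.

By linearity (sum of 4 independent geometric waits), E[trials] = 4/p = 4/(1/5) = 20.
≈ 20.000

20.000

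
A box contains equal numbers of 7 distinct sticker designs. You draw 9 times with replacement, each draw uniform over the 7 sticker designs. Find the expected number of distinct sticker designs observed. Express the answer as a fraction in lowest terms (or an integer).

30275911/5764801

Let Xⱼ=1 if type j appears at least once. P(Xⱼ=1) = 1 − ((7−1)/7)^9 = 30275911/40353607.
E[#distinct] = 7·30275911/40353607 = 30275911/5764801.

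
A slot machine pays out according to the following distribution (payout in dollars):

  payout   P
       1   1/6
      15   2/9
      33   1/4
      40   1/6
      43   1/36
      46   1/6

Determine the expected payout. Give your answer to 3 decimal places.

$27.278

E[X] = (1/6)·1 + (2/9)·15 + (1/4)·33 + (1/6)·40 + (1/36)·43 + (1/6)·46
     = 491/18 ≈ 27.278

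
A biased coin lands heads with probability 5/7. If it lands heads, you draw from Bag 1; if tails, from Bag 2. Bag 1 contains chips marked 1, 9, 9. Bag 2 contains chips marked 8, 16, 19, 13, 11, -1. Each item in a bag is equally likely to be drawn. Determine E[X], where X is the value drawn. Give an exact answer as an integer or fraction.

23/3

E[X | Bag 1] = (1 + 9 + 9)/3 = 19/3
E[X | Bag 2] = (8 + 16 + 19 + 13 + 11 − 1)/6 = 11
E[X] = (5/7)·19/3 + (2/7)·11 = 23/3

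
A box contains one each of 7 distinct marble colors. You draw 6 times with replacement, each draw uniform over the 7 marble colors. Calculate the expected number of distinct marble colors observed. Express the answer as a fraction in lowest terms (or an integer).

Let Xⱼ=1 if type j appears at least once. P(Xⱼ=1) = 1 − ((7−1)/7)^6 = 70993/117649.
E[#distinct] = 7·70993/117649 = 70993/16807.

70993/16807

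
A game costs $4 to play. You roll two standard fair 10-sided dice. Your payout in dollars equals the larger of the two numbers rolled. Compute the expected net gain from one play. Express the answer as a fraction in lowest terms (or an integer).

Distribution of the larger of the two numbers rolled: 1 w.p. 1/100, 2 w.p. 3/100, 3 w.p. 1/20, 4 w.p. 7/100, 5 w.p. 9/100, 6 w.p. 11/100, …
E[payout] = (1/100)·1 + (3/100)·2 + (1/20)·3 + (7/100)·4 + (9/100)·5 + (11/100)·6 + (13/100)·7 + (3/20)·8 + (17/100)·9 + (19/100)·10 = 143/20
Expected profit = 143/20 − 4 = 63/20

63/20 dollars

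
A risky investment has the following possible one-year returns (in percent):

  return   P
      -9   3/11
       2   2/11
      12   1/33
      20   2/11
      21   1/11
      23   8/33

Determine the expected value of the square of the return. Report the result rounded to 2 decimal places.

E[X²] = (3/11)·81 + (2/11)·4 + (1/33)·144 + (2/11)·400 + (1/11)·441 + (8/33)·529
     = 8852/33 ≈ 268.24

268.24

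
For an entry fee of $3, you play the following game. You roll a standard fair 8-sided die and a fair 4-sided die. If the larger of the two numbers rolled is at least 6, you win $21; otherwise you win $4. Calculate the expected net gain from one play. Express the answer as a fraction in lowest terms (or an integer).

59/8 dollars

E[payout] = (5/8)·4 + (3/8)·21 = 83/8
Expected profit = 83/8 − 3 = 59/8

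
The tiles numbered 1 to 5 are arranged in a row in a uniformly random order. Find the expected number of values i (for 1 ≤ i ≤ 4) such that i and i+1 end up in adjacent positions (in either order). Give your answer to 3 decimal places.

For each i ∈ {1,…,4}, let Xᵢ = 1 if i and i+1 are adjacent. P(Xᵢ=1) = 2·(5−1)!/5! = 2/5.
By linearity, E[ΣXᵢ] = (4)·(2/5) = 8/5.
≈ 1.600

1.600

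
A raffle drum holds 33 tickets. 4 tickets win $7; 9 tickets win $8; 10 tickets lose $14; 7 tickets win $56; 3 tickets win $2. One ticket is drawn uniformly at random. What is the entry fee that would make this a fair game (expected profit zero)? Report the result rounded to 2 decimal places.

$10.85

E[payout] = (4/33)·7 + (9/33)·8 + (10/33)·(-14) + (7/33)·56 + (3/33)·2 = 358/33
Fair fee = E[payout] = 358/33 ≈ $10.85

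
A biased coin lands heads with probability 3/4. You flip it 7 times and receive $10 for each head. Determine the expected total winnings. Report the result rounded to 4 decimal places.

$52.5000

E[#heads] = 7·3/4 = 21/4 (linearity over flips).
E[winnings] = 10·21/4 = 105/2.
≈ 52.5000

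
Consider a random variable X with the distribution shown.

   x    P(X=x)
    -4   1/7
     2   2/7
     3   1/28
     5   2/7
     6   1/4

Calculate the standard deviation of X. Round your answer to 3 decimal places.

3.268

E[X] = 85/28, E[X²] = 557/28
Var(X) = E[X²] − (E[X])² = 557/28 − 7225/784 = 8371/784
SD(X) = √(8371/784) ≈ 3.268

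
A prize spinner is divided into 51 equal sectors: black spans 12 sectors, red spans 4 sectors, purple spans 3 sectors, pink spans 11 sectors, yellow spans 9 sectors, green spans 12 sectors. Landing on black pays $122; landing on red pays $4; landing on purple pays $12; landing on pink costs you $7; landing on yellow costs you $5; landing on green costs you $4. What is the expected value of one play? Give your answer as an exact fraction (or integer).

1346/51 dollars

E[payout] = (12/51)·122 + (4/51)·4 + (3/51)·12 + (11/51)·(-7) + (9/51)·(-5) + (12/51)·(-4) = 1346/51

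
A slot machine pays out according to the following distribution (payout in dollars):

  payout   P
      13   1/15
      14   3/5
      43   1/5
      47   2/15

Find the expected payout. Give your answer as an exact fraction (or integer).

E[X] = (1/15)·13 + (3/5)·14 + (1/5)·43 + (2/15)·47
     = 362/15

362/15 dollars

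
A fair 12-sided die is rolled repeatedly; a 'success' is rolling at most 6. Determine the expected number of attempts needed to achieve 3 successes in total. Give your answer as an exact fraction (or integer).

By linearity (sum of 3 independent geometric waits), E[trials] = 3/p = 3/(1/2) = 6.

6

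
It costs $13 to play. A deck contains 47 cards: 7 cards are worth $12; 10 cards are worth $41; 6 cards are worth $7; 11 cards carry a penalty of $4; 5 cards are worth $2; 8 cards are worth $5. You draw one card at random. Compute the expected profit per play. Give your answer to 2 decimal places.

E[payout] = (7/47)·12 + (10/47)·41 + (6/47)·7 + (11/47)·(-4) + (5/47)·2 + (8/47)·5 = 542/47
Expected profit = 542/47 − 13 = -69/47 ≈ -$1.47

-$1.47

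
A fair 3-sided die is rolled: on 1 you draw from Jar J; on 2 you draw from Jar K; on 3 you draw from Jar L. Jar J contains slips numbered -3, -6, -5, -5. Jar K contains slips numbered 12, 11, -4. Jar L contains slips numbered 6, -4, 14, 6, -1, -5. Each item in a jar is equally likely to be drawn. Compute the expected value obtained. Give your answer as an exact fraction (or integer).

E[X | Jar J] = (-3 − 6 − 5 − 5)/4 = -19/4
E[X | Jar K] = (12 + 11 − 4)/3 = 19/3
E[X | Jar L] = (6 − 4 + 14 + 6 − 1 − 5)/6 = 8/3
E[X] = (1/3)·(-19/4) + (1/3)·19/3 + (1/3)·8/3 = 17/12

17/12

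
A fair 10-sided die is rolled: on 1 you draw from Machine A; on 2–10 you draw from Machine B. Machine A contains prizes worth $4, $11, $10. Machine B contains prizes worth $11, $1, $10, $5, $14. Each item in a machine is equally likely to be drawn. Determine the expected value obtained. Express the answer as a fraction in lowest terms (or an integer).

616/75 dollars

E[X | Machine A] = (4 + 11 + 10)/3 = 25/3
E[X | Machine B] = (11 + 1 + 10 + 5 + 14)/5 = 41/5
E[X] = (1/10)·25/3 + (9/10)·41/5 = 616/75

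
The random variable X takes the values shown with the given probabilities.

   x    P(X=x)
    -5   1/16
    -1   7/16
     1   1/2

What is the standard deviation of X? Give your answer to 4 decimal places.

1.5612

E[X] = -1/4, E[X²] = 5/2
Var(X) = E[X²] − (E[X])² = 5/2 − 1/16 = 39/16
SD(X) = √(39/16) ≈ 1.5612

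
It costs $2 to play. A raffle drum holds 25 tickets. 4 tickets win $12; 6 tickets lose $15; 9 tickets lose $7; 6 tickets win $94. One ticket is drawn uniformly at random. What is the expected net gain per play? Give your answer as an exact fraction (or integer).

E[payout] = (4/25)·12 + (6/25)·(-15) + (9/25)·(-7) + (6/25)·94 = 459/25
Expected profit = 459/25 − 2 = 409/25

409/25 dollars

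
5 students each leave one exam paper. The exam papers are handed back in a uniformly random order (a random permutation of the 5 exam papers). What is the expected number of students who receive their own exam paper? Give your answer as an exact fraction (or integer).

1

Let Xᵢ = 1 if person i gets their own exam paper. For each i, P(Xᵢ=1) = 1/5.
By linearity of expectation, E[X₁+…+X_5] = 5·(1/5) = 1.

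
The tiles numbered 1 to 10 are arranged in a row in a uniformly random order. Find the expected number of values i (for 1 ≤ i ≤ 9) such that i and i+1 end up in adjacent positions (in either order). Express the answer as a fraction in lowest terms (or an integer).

For each i ∈ {1,…,9}, let Xᵢ = 1 if i and i+1 are adjacent. P(Xᵢ=1) = 2·(10−1)!/10! = 2/10.
By linearity, E[ΣXᵢ] = (9)·(2/10) = 9/5.

9/5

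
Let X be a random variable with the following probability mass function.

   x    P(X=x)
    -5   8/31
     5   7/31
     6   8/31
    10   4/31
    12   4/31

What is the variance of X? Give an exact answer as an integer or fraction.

33648/961

E[X] = (8/31)·(-5) + (7/31)·5 + (8/31)·6 + (4/31)·10 + (4/31)·12 = 131/31
E[X²] = (8/31)·25 + (7/31)·25 + (8/31)·36 + (4/31)·100 + (4/31)·144 = 1639/31
Var(X) = 1639/31 − (131/31)² = 33648/961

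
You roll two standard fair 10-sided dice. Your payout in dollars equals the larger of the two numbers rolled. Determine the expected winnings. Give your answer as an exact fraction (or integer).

Distribution of the larger of the two numbers rolled: 1 w.p. 1/100, 2 w.p. 3/100, 3 w.p. 1/20, 4 w.p. 7/100, 5 w.p. 9/100, 6 w.p. 11/100, …
E[payout] = (1/100)·1 + (3/100)·2 + (1/20)·3 + (7/100)·4 + (9/100)·5 + (11/100)·6 + (13/100)·7 + (3/20)·8 + (17/100)·9 + (19/100)·10 = 143/20

143/20 dollars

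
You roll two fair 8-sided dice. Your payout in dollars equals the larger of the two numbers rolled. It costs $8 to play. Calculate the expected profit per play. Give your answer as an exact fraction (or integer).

-35/16 dollars

Distribution of the larger of the two numbers rolled: 1 w.p. 1/64, 2 w.p. 3/64, 3 w.p. 5/64, 4 w.p. 7/64, 5 w.p. 9/64, 6 w.p. 11/64, …
E[payout] = (1/64)·1 + (3/64)·2 + (5/64)·3 + (7/64)·4 + (9/64)·5 + (11/64)·6 + (13/64)·7 + (15/64)·8 = 93/16
Expected profit = 93/16 − 8 = -35/16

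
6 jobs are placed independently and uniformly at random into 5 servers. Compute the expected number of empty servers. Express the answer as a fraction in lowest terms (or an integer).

Let Xⱼ=1 if server j is empty. P(Xⱼ=1) = ((5-1)/5)^6 = 4096/15625.
By linearity, E[#empty] = 5·4096/15625 = 4096/3125.

4096/3125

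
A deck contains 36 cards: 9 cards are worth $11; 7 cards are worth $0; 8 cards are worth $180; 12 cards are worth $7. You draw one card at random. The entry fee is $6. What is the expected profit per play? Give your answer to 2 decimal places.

E[payout] = (9/36)·11 + (7/36)·0 + (8/36)·180 + (12/36)·7 = 541/12
Expected profit = 541/12 − 6 = 469/12 ≈ $39.08

$39.08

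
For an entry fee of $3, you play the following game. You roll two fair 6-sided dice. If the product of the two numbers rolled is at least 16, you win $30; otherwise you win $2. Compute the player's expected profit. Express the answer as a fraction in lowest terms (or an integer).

E[payout] = (25/36)·2 + (11/36)·30 = 95/9
Expected profit = 95/9 − 3 = 68/9

68/9 dollars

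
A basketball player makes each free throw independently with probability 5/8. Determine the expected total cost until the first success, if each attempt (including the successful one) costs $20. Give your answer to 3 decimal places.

E[#attempts] = 1/p = 8/5; E[cost] = 20·8/5 = 32.
≈ 32.000

$32.000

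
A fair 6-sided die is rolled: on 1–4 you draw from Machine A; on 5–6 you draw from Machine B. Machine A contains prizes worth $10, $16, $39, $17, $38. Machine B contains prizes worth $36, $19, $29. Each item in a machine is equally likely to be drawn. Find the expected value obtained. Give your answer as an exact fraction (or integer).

E[X | Machine A] = (10 + 16 + 39 + 17 + 38)/5 = 24
E[X | Machine B] = (36 + 19 + 29)/3 = 28
E[X] = (2/3)·24 + (1/3)·28 = 76/3

76/3 dollars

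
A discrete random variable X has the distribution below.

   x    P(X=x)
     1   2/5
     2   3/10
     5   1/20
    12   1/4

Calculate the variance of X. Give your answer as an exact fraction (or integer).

1663/80

E[X] = (2/5)·1 + (3/10)·2 + (1/20)·5 + (1/4)·12 = 17/4
E[X²] = (2/5)·1 + (3/10)·4 + (1/20)·25 + (1/4)·144 = 777/20
Var(X) = 777/20 − (17/4)² = 1663/80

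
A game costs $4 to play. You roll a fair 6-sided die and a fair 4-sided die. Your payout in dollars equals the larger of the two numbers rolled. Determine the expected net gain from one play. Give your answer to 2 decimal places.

-$0.08

Distribution of the larger of the two numbers rolled: 1 w.p. 1/24, 2 w.p. 1/8, 3 w.p. 5/24, 4 w.p. 7/24, 5 w.p. 1/6, 6 w.p. 1/6
E[payout] = (1/24)·1 + (1/8)·2 + (5/24)·3 + (7/24)·4 + (1/6)·5 + (1/6)·6 = 47/12
Expected profit = 47/12 − 4 = -1/12 ≈ -$0.08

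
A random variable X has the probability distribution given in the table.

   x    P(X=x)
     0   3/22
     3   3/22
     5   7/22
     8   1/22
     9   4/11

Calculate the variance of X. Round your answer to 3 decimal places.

E[X] = (3/22)·0 + (3/22)·3 + (7/22)·5 + (1/22)·8 + (4/11)·9 = 62/11
E[X²] = (3/22)·0 + (3/22)·9 + (7/22)·25 + (1/22)·64 + (4/11)·81 = 457/11
Var(X) = 457/11 − (62/11)² = 1183/121 ≈ 9.777

9.777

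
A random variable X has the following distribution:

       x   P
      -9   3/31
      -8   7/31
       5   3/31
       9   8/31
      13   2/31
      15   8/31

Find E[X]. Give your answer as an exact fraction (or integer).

E[X] = (3/31)·(-9) + (7/31)·(-8) + (3/31)·5 + (8/31)·9 + (2/31)·13 + (8/31)·15
     = 150/31

150/31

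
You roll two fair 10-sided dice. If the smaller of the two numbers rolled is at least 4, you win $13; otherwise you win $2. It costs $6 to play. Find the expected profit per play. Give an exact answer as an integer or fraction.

139/100 dollars

E[payout] = (51/100)·2 + (49/100)·13 = 739/100
Expected profit = 739/100 − 6 = 139/100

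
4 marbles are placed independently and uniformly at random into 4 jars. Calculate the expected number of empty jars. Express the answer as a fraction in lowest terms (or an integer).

Let Xⱼ=1 if jar j is empty. P(Xⱼ=1) = ((4-1)/4)^4 = 81/256.
By linearity, E[#empty] = 4·81/256 = 81/64.

81/64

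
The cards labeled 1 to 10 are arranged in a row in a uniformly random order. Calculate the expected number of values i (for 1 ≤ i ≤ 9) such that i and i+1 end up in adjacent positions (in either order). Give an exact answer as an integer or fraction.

For each i ∈ {1,…,9}, let Xᵢ = 1 if i and i+1 are adjacent. P(Xᵢ=1) = 2·(10−1)!/10! = 2/10.
By linearity, E[ΣXᵢ] = (9)·(2/10) = 9/5.

9/5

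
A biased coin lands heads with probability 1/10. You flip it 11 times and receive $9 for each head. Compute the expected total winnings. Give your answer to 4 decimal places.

$9.9000

E[#heads] = 11·1/10 = 11/10 (linearity over flips).
E[winnings] = 9·11/10 = 99/10.
≈ 9.9000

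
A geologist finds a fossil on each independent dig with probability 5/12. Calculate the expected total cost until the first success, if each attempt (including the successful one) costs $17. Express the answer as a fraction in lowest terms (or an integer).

204/5 dollars

E[#attempts] = 1/p = 12/5; E[cost] = 17·12/5 = 204/5.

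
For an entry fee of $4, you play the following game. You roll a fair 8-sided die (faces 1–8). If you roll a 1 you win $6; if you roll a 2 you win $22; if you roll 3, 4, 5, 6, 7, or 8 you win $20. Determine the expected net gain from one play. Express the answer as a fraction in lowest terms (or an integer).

E[payout] = (1/8)·6 + (3/4)·20 + (1/8)·22 = 37/2
Expected profit = 37/2 − 4 = 29/2

29/2 dollars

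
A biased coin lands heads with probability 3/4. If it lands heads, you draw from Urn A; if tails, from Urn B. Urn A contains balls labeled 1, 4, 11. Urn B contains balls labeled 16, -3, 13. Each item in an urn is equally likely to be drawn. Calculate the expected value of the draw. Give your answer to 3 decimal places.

6.167

E[X | Urn A] = (1 + 4 + 11)/3 = 16/3
E[X | Urn B] = (16 − 3 + 13)/3 = 26/3
E[X] = (3/4)·16/3 + (1/4)·26/3 = 37/6 ≈ 6.167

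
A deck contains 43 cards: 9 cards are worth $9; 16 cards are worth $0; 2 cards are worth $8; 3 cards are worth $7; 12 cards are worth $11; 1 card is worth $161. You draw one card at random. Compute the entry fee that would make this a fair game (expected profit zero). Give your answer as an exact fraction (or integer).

411/43 dollars

E[payout] = (9/43)·9 + (16/43)·0 + (2/43)·8 + (3/43)·7 + (12/43)·11 + (1/43)·161 = 411/43
Fair fee = E[payout] = 411/43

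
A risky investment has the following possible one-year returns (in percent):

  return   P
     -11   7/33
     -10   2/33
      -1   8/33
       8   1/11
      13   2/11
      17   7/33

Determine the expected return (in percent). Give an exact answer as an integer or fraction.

116/33

E[X] = (7/33)·(-11) + (2/33)·(-10) + (8/33)·(-1) + (1/11)·8 + (2/11)·13 + (7/33)·17
     = 116/33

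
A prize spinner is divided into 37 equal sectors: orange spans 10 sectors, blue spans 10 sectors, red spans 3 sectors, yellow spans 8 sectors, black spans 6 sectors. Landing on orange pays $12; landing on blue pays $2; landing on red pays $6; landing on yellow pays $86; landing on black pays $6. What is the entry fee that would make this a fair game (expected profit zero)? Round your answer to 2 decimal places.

E[payout] = (10/37)·12 + (10/37)·2 + (3/37)·6 + (8/37)·86 + (6/37)·6 = 882/37
Fair fee = E[payout] = 882/37 ≈ $23.84

$23.84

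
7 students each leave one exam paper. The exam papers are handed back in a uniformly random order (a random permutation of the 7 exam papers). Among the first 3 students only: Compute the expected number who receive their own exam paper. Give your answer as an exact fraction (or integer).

Let Xᵢ = 1 if person i gets their own exam paper. For each i, P(Xᵢ=1) = 1/7.
By linearity of expectation, E[X₁+…+X_3] = 3·(1/7) = 3/7.

3/7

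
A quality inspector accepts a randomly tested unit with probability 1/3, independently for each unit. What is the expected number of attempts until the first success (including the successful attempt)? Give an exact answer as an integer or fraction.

For a geometric distribution, E[trials] = 1/p = 1/(1/3) = 3.

3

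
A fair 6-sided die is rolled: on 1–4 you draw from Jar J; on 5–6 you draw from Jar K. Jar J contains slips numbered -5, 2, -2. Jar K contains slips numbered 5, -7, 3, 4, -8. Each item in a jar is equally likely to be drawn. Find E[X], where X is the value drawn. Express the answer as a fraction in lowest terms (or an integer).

-59/45

E[X | Jar J] = (-5 + 2 − 2)/3 = -5/3
E[X | Jar K] = (5 − 7 + 3 + 4 − 8)/5 = -3/5
E[X] = (2/3)·(-5/3) + (1/3)·(-3/5) = -59/45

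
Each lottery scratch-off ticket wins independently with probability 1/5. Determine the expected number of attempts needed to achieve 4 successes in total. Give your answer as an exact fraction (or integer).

20

By linearity (sum of 4 independent geometric waits), E[trials] = 4/p = 4/(1/5) = 20.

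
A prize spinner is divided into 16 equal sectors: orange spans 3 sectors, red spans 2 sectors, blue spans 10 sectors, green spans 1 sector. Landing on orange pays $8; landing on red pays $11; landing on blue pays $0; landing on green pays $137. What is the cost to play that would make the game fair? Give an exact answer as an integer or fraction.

E[payout] = (3/16)·8 + (2/16)·11 + (10/16)·0 + (1/16)·137 = 183/16
Fair fee = E[payout] = 183/16

183/16 dollars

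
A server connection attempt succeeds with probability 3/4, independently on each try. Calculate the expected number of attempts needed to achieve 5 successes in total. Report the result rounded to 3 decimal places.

By linearity (sum of 5 independent geometric waits), E[trials] = 5/p = 5/(3/4) = 20/3.
≈ 6.667

6.667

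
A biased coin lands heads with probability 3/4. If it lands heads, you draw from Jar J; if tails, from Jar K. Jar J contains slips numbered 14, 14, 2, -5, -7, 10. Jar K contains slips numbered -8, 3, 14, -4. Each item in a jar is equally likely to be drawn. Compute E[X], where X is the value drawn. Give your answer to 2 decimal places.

3.81

E[X | Jar J] = (14 + 14 + 2 − 5 − 7 + 10)/6 = 14/3
E[X | Jar K] = (-8 + 3 + 14 − 4)/4 = 5/4
E[X] = (3/4)·14/3 + (1/4)·5/4 = 61/16 ≈ 3.81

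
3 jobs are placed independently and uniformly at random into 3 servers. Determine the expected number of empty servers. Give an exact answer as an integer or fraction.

8/9

Let Xⱼ=1 if server j is empty. P(Xⱼ=1) = ((3-1)/3)^3 = 8/27.
By linearity, E[#empty] = 3·8/27 = 8/9.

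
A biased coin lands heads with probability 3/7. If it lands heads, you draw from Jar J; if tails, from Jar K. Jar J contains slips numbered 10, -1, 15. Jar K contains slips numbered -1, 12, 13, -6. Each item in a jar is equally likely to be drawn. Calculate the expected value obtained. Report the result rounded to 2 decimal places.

6.00

E[X | Jar J] = (10 − 1 + 15)/3 = 8
E[X | Jar K] = (-1 + 12 + 13 − 6)/4 = 9/2
E[X] = (3/7)·8 + (4/7)·9/2 = 6 ≈ 6.00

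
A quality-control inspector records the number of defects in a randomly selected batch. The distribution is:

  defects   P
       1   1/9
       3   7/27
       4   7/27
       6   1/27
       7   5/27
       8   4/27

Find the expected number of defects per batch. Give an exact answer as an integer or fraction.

125/27

E[X] = (1/9)·1 + (7/27)·3 + (7/27)·4 + (1/27)·6 + (5/27)·7 + (4/27)·8
     = 125/27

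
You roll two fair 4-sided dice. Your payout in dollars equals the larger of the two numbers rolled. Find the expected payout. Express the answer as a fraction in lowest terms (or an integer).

Distribution of the larger of the two numbers rolled: 1 w.p. 1/16, 2 w.p. 3/16, 3 w.p. 5/16, 4 w.p. 7/16
E[payout] = (1/16)·1 + (3/16)·2 + (5/16)·3 + (7/16)·4 = 25/8

25/8 dollars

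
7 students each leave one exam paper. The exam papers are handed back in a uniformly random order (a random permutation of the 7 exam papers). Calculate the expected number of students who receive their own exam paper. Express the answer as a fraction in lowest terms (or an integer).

Let Xᵢ = 1 if person i gets their own exam paper. For each i, P(Xᵢ=1) = 1/7.
By linearity of expectation, E[X₁+…+X_7] = 7·(1/7) = 1.

1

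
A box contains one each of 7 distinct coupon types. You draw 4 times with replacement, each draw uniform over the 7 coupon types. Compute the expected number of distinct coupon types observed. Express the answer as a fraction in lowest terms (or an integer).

Let Xⱼ=1 if type j appears at least once. P(Xⱼ=1) = 1 − ((7−1)/7)^4 = 1105/2401.
E[#distinct] = 7·1105/2401 = 1105/343.

1105/343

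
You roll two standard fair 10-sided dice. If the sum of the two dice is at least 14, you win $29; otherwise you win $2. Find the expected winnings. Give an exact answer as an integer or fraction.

E[payout] = (18/25)·2 + (7/25)·29 = 239/25

239/25 dollars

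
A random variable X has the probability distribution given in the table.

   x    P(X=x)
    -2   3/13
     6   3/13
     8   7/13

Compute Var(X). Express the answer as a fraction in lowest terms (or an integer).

2760/169

E[X] = (3/13)·(-2) + (3/13)·6 + (7/13)·8 = 68/13
E[X²] = (3/13)·4 + (3/13)·36 + (7/13)·64 = 568/13
Var(X) = 568/13 − (68/13)² = 2760/169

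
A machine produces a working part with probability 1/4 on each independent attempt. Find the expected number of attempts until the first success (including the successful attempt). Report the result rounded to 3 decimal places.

4.000

For a geometric distribution, E[trials] = 1/p = 1/(1/4) = 4.
≈ 4.000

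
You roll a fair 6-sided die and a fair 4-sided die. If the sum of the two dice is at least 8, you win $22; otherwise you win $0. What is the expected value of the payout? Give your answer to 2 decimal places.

E[payout] = (3/4)·0 + (1/4)·22 = 11/2
≈ $5.50

$5.50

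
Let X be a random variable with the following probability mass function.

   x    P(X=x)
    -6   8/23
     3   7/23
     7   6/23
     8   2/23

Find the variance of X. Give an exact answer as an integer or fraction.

E[X] = (8/23)·(-6) + (7/23)·3 + (6/23)·7 + (2/23)·8 = 31/23
E[X²] = (8/23)·36 + (7/23)·9 + (6/23)·49 + (2/23)·64 = 773/23
Var(X) = 773/23 − (31/23)² = 16818/529

16818/529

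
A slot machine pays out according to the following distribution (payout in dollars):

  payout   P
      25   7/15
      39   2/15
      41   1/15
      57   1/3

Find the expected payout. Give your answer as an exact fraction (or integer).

E[X] = (7/15)·25 + (2/15)·39 + (1/15)·41 + (1/3)·57
     = 193/5

193/5 dollars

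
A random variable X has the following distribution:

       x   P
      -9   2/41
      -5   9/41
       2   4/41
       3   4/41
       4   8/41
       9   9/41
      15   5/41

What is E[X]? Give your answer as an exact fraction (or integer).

145/41

E[X] = (2/41)·(-9) + (9/41)·(-5) + (4/41)·2 + (4/41)·3 + (8/41)·4 + (9/41)·9 + (5/41)·15
     = 145/41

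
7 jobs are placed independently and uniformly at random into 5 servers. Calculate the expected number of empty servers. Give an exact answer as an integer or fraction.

Let Xⱼ=1 if server j is empty. P(Xⱼ=1) = ((5-1)/5)^7 = 16384/78125.
By linearity, E[#empty] = 5·16384/78125 = 16384/15625.

16384/15625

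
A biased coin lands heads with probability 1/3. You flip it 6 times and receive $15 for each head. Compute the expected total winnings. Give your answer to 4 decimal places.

$30.0000

E[#heads] = 6·1/3 = 2 (linearity over flips).
E[winnings] = 15·2 = 30.
≈ 30.0000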